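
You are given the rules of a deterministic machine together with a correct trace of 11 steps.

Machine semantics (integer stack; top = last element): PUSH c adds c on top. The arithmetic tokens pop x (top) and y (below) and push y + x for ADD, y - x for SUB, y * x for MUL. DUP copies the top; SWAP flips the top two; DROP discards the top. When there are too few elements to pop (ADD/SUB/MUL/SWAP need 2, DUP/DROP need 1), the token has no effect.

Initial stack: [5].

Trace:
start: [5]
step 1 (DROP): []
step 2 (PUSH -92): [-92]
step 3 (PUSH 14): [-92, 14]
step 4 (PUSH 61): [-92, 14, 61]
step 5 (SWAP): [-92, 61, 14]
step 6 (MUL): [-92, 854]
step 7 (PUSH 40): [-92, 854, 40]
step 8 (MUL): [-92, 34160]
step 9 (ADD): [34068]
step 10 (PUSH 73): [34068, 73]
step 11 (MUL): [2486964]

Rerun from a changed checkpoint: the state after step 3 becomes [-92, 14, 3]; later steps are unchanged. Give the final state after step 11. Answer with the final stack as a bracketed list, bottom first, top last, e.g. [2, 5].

state after step 3 := [-92, 14, 3]
step 4 (PUSH 61): [-92, 14, 3, 61]
step 5 (SWAP): [-92, 14, 61, 3]
step 6 (MUL): [-92, 14, 183]
step 7 (PUSH 40): [-92, 14, 183, 40]
step 8 (MUL): [-92, 14, 7320]
step 9 (ADD): [-92, 7334]
step 10 (PUSH 73): [-92, 7334, 73]
step 11 (MUL): [-92, 535382]

[-92, 535382]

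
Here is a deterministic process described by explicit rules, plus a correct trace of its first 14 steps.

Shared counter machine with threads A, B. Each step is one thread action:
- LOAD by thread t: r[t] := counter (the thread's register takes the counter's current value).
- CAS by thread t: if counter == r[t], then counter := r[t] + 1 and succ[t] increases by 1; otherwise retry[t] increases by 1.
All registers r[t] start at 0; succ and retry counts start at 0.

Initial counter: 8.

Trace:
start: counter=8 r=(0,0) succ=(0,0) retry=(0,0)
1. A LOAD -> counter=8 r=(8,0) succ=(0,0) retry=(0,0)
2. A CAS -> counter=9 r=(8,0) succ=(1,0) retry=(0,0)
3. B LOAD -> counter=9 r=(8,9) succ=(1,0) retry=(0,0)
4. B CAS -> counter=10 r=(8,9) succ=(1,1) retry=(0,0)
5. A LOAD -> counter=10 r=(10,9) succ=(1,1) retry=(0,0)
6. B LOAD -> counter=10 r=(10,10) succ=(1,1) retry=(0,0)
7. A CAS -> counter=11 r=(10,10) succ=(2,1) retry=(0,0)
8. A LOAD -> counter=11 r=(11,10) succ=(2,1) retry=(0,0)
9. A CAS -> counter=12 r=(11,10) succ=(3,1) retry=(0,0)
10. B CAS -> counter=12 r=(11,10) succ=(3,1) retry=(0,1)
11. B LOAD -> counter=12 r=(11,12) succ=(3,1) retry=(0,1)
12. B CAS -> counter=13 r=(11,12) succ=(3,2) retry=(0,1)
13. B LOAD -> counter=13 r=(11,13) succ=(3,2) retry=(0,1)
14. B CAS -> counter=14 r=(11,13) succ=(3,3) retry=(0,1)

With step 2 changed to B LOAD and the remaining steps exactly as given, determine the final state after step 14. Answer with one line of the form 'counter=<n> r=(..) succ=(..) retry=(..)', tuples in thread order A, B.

counter=13 r=(10,12) succ=(2,3) retry=(0,1)

(re-executing from step 2 with the substitution; state before step 2: counter=8 r=(8,0) succ=(0,0) retry=(0,0))
2. B LOAD -> counter=8 r=(8,8) succ=(0,0) retry=(0,0)
3. B LOAD -> counter=8 r=(8,8) succ=(0,0) retry=(0,0)
4. B CAS -> counter=9 r=(8,8) succ=(0,1) retry=(0,0)
5. A LOAD -> counter=9 r=(9,8) succ=(0,1) retry=(0,0)
6. B LOAD -> counter=9 r=(9,9) succ=(0,1) retry=(0,0)
7. A CAS -> counter=10 r=(9,9) succ=(1,1) retry=(0,0)
8. A LOAD -> counter=10 r=(10,9) succ=(1,1) retry=(0,0)
9. A CAS -> counter=11 r=(10,9) succ=(2,1) retry=(0,0)
10. B CAS -> counter=11 r=(10,9) succ=(2,1) retry=(0,1)
11. B LOAD -> counter=11 r=(10,11) succ=(2,1) retry=(0,1)
12. B CAS -> counter=12 r=(10,11) succ=(2,2) retry=(0,1)
13. B LOAD -> counter=12 r=(10,12) succ=(2,2) retry=(0,1)
14. B CAS -> counter=13 r=(10,12) succ=(2,3) retry=(0,1)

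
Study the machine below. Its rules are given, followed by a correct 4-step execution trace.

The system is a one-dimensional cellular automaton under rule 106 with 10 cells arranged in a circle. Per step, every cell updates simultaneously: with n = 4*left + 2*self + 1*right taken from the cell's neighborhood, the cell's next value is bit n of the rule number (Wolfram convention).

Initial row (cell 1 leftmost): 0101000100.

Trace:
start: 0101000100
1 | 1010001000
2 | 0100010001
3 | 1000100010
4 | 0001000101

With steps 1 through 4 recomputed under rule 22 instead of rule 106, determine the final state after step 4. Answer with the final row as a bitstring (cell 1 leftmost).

(re-executing steps 1..4 under rule 22; state before step 1: 0101000100)
1 | 1101101110
2 | 0000000000
3 | 0000000000
4 | 0000000000

0000000000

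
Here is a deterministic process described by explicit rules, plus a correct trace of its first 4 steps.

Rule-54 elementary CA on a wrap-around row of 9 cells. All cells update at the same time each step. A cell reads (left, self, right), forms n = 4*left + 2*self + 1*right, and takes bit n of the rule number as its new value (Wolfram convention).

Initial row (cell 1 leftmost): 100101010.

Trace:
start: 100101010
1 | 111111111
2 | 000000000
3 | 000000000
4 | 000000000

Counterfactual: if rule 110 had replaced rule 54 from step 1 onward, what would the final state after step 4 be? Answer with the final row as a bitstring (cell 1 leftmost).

(re-executing steps 1..4 under rule 110; state before step 1: 100101010)
1 | 101111111
2 | 111000000
3 | 101000001
4 | 111000011

111000011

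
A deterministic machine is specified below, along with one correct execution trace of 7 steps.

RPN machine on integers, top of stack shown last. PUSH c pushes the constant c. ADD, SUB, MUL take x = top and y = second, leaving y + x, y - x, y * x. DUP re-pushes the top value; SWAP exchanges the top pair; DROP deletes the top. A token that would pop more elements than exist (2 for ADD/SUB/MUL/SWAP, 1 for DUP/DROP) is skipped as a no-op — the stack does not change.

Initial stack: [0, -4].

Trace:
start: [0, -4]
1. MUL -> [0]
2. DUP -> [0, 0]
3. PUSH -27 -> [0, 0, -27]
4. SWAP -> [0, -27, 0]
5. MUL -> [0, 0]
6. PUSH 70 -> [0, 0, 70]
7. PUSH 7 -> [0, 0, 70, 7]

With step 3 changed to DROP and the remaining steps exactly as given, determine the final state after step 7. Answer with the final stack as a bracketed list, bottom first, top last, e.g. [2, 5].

(re-executing from step 3 with the substitution; state before step 3: [0, 0])
3. DROP -> [0]
4. SWAP -> [0]
5. MUL -> [0]
6. PUSH 70 -> [0, 70]
7. PUSH 7 -> [0, 70, 7]

[0, 70, 7]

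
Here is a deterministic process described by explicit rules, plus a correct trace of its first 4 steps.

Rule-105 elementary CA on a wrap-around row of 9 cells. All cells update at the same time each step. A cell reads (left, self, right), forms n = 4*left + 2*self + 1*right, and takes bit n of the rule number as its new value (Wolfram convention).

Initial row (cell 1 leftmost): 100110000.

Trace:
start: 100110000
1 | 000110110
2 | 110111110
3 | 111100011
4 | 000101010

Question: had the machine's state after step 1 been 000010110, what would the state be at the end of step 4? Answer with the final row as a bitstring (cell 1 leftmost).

state after step 1 := 000010110
2 | 111001110
3 | 101001011
4 | 110000110

110000110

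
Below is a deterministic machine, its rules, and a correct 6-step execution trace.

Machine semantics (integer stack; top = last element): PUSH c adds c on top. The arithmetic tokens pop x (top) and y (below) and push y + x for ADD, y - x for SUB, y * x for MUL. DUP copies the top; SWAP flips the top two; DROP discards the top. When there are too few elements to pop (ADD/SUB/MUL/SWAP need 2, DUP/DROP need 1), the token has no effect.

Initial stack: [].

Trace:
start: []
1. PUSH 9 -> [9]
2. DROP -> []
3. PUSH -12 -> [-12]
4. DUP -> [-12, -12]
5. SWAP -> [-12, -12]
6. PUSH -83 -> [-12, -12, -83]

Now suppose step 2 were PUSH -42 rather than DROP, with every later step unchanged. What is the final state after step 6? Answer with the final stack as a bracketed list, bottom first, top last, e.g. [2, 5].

(re-executing from step 2 with the substitution; state before step 2: [9])
2. PUSH -42 -> [9, -42]
3. PUSH -12 -> [9, -42, -12]
4. DUP -> [9, -42, -12, -12]
5. SWAP -> [9, -42, -12, -12]
6. PUSH -83 -> [9, -42, -12, -12, -83]

[9, -42, -12, -12, -83]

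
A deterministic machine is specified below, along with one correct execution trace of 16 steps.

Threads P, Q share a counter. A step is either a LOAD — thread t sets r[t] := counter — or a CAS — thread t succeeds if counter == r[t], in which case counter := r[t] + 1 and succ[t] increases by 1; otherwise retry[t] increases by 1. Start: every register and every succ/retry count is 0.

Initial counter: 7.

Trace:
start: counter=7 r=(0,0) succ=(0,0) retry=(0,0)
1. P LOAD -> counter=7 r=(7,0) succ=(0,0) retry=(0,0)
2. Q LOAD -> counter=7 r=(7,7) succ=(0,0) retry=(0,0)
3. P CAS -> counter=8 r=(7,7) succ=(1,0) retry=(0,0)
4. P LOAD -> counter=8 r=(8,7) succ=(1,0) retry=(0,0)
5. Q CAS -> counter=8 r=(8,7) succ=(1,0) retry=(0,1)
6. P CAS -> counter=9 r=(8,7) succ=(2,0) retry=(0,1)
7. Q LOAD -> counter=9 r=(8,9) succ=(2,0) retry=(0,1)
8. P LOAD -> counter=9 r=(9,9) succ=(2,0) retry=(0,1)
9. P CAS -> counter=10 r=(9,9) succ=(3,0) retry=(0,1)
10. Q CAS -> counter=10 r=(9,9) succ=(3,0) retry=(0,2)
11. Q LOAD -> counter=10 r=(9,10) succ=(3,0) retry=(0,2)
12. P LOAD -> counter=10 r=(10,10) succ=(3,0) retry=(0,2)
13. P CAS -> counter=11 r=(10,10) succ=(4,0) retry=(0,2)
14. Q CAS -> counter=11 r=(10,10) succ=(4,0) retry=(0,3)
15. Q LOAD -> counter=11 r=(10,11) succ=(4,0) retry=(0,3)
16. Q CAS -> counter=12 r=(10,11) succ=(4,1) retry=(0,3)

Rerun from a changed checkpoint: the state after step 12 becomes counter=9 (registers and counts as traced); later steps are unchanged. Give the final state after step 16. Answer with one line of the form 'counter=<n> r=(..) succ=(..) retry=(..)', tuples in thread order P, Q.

state after step 12 := counter=9 r=(10,10) succ=(3,0) retry=(0,2)
13. P CAS -> counter=9 r=(10,10) succ=(3,0) retry=(1,2)
14. Q CAS -> counter=9 r=(10,10) succ=(3,0) retry=(1,3)
15. Q LOAD -> counter=9 r=(10,9) succ=(3,0) retry=(1,3)
16. Q CAS -> counter=10 r=(10,9) succ=(3,1) retry=(1,3)

counter=10 r=(10,9) succ=(3,1) retry=(1,3)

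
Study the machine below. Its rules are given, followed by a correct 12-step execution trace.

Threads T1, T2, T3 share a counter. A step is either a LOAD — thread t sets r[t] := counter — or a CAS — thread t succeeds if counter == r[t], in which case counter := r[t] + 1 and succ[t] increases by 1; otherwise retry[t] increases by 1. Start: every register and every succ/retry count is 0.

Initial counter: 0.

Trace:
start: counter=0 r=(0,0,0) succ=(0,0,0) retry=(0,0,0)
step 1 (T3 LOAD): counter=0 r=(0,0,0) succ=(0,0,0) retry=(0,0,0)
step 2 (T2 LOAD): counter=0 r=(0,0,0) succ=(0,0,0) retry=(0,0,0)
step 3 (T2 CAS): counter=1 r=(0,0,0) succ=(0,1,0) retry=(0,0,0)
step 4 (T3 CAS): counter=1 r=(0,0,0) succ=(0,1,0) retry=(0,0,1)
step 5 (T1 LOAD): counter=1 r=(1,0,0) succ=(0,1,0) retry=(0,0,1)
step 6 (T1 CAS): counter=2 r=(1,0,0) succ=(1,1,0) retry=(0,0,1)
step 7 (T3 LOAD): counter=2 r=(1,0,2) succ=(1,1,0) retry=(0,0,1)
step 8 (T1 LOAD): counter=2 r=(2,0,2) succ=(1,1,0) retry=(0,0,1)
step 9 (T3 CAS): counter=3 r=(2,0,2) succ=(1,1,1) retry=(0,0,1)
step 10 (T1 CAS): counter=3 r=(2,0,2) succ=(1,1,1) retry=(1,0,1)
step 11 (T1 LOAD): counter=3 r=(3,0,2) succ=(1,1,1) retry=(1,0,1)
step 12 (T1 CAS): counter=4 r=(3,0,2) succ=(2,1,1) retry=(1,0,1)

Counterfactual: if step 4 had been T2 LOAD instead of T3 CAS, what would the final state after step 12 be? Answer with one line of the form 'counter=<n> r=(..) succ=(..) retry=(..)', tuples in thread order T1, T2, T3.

(re-executing from step 4 with the substitution; state before step 4: counter=1 r=(0,0,0) succ=(0,1,0) retry=(0,0,0))
step 4 (T2 LOAD): counter=1 r=(0,1,0) succ=(0,1,0) retry=(0,0,0)
step 5 (T1 LOAD): counter=1 r=(1,1,0) succ=(0,1,0) retry=(0,0,0)
step 6 (T1 CAS): counter=2 r=(1,1,0) succ=(1,1,0) retry=(0,0,0)
step 7 (T3 LOAD): counter=2 r=(1,1,2) succ=(1,1,0) retry=(0,0,0)
step 8 (T1 LOAD): counter=2 r=(2,1,2) succ=(1,1,0) retry=(0,0,0)
step 9 (T3 CAS): counter=3 r=(2,1,2) succ=(1,1,1) retry=(0,0,0)
step 10 (T1 CAS): counter=3 r=(2,1,2) succ=(1,1,1) retry=(1,0,0)
step 11 (T1 LOAD): counter=3 r=(3,1,2) succ=(1,1,1) retry=(1,0,0)
step 12 (T1 CAS): counter=4 r=(3,1,2) succ=(2,1,1) retry=(1,0,0)

counter=4 r=(3,1,2) succ=(2,1,1) retry=(1,0,0)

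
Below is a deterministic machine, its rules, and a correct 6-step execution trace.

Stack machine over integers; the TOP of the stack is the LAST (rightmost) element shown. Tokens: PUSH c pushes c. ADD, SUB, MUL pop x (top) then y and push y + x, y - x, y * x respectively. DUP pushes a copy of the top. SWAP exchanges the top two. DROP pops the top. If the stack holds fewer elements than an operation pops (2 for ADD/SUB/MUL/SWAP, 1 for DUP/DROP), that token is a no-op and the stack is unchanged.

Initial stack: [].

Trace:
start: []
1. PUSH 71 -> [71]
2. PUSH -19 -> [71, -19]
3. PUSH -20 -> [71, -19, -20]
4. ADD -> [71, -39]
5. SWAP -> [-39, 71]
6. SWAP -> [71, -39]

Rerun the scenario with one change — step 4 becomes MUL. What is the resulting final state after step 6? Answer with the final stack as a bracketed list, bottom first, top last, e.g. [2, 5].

[71, 380]

(re-executing from step 4 with the substitution; state before step 4: [71, -19, -20])
4. MUL -> [71, 380]
5. SWAP -> [380, 71]
6. SWAP -> [71, 380]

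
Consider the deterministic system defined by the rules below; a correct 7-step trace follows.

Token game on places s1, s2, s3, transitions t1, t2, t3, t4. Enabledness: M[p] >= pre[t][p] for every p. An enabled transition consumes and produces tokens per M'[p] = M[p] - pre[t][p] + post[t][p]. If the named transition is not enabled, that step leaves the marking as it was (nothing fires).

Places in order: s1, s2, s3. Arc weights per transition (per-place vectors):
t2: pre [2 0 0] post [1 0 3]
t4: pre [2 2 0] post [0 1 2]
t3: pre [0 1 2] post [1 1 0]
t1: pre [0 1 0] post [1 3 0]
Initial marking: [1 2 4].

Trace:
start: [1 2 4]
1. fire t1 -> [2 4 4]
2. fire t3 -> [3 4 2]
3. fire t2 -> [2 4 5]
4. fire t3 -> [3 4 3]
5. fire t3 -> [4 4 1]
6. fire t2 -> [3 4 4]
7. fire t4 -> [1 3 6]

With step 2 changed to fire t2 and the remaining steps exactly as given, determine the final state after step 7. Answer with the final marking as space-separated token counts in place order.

(re-executing from step 2 with the substitution; state before step 2: [2 4 4])
2. fire t2 -> [1 4 7]
3. fire t2 -> [1 4 7]
4. fire t3 -> [2 4 5]
5. fire t3 -> [3 4 3]
6. fire t2 -> [2 4 6]
7. fire t4 -> [0 3 8]

0 3 8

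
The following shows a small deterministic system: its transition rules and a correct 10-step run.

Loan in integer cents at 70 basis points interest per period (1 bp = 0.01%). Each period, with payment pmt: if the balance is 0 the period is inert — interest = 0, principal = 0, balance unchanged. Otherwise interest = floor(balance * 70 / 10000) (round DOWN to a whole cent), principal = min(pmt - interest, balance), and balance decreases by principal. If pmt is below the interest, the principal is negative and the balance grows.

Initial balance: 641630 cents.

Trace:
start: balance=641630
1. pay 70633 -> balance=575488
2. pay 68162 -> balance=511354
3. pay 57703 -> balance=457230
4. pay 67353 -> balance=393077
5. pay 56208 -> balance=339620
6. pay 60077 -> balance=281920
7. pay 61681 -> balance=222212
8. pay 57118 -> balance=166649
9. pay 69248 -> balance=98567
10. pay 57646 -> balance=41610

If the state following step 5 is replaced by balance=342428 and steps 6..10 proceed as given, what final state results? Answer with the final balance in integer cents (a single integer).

state after step 5 := balance=342428
6. pay 60077 -> balance=284747
7. pay 61681 -> balance=225059
8. pay 57118 -> balance=169516
9. pay 69248 -> balance=101454
10. pay 57646 -> balance=44518

44518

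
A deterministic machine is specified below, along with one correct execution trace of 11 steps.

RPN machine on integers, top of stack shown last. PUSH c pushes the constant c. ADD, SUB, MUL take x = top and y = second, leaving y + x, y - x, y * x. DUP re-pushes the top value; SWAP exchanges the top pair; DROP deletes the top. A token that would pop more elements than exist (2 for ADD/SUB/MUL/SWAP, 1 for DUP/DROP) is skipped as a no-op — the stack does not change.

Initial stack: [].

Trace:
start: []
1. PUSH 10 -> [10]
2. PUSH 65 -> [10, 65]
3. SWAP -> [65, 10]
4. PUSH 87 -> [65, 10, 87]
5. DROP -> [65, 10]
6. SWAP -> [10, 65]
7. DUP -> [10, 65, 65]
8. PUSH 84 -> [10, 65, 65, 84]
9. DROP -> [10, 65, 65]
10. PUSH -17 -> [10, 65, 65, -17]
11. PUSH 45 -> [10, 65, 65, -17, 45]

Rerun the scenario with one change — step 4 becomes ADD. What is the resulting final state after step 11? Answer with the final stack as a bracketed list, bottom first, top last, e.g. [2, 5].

[-17, 45]

(re-executing from step 4 with the substitution; state before step 4: [65, 10])
4. ADD -> [75]
5. DROP -> []
6. SWAP -> []
7. DUP -> []
8. PUSH 84 -> [84]
9. DROP -> []
10. PUSH -17 -> [-17]
11. PUSH 45 -> [-17, 45]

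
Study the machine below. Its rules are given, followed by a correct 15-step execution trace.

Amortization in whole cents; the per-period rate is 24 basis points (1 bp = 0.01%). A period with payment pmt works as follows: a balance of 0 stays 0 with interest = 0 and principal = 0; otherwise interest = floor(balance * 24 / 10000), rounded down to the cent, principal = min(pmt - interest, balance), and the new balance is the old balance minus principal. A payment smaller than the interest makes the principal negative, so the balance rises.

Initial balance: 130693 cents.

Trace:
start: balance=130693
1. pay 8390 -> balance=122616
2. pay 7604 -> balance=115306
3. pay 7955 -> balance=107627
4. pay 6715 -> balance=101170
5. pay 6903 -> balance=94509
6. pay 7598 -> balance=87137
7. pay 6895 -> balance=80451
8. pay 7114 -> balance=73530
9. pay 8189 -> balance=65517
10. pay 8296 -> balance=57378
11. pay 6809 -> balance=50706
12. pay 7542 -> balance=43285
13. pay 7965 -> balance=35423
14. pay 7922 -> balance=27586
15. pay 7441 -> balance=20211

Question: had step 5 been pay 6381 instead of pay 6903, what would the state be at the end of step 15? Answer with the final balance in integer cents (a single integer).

(re-executing from step 5 with the substitution; state before step 5: balance=101170)
5. pay 6381 -> balance=95031
6. pay 7598 -> balance=87661
7. pay 6895 -> balance=80976
8. pay 7114 -> balance=74056
9. pay 8189 -> balance=66044
10. pay 8296 -> balance=57906
11. pay 6809 -> balance=51235
12. pay 7542 -> balance=43815
13. pay 7965 -> balance=35955
14. pay 7922 -> balance=28119
15. pay 7441 -> balance=20745

20745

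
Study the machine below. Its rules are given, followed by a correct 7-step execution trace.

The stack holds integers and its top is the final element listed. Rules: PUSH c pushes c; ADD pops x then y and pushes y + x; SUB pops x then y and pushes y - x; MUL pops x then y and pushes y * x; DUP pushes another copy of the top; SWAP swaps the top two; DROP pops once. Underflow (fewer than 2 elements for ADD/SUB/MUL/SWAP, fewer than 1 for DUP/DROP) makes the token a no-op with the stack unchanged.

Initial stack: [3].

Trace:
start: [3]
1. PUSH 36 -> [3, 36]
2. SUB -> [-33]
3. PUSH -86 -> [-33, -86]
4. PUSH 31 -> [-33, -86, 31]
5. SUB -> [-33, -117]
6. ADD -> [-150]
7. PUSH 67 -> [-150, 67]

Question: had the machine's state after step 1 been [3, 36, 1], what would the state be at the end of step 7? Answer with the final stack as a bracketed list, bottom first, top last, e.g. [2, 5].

state after step 1 := [3, 36, 1]
2. SUB -> [3, 35]
3. PUSH -86 -> [3, 35, -86]
4. PUSH 31 -> [3, 35, -86, 31]
5. SUB -> [3, 35, -117]
6. ADD -> [3, -82]
7. PUSH 67 -> [3, -82, 67]

[3, -82, 67]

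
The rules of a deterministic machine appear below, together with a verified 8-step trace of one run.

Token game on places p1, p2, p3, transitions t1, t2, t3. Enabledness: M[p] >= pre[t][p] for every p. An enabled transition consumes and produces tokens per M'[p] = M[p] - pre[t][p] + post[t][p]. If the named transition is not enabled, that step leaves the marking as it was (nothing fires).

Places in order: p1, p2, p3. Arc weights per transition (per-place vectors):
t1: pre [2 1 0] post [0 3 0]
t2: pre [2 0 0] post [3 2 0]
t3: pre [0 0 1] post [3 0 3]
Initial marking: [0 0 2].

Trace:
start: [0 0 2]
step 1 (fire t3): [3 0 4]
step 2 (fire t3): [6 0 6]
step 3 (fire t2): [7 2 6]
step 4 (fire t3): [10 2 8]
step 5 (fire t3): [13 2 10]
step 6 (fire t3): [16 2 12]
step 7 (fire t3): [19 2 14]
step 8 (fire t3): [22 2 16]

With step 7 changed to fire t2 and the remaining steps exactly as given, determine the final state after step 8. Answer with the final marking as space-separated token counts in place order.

(re-executing from step 7 with the substitution; state before step 7: [16 2 12])
step 7 (fire t2): [17 4 12]
step 8 (fire t3): [20 4 14]

20 4 14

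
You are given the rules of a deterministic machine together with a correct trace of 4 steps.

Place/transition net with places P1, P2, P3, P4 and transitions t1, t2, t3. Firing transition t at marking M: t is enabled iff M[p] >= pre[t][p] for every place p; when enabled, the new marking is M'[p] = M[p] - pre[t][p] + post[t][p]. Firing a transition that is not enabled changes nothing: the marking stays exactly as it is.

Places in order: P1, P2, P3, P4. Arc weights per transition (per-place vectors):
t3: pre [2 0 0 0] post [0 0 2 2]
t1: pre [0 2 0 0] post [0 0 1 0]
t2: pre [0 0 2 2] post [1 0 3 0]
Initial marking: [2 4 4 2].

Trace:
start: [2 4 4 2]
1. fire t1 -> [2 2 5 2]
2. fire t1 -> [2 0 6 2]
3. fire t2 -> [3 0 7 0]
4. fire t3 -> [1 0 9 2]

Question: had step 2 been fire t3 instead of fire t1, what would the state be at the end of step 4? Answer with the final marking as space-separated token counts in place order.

1 2 8 2

(re-executing from step 2 with the substitution; state before step 2: [2 2 5 2])
2. fire t3 -> [0 2 7 4]
3. fire t2 -> [1 2 8 2]
4. fire t3 -> [1 2 8 2]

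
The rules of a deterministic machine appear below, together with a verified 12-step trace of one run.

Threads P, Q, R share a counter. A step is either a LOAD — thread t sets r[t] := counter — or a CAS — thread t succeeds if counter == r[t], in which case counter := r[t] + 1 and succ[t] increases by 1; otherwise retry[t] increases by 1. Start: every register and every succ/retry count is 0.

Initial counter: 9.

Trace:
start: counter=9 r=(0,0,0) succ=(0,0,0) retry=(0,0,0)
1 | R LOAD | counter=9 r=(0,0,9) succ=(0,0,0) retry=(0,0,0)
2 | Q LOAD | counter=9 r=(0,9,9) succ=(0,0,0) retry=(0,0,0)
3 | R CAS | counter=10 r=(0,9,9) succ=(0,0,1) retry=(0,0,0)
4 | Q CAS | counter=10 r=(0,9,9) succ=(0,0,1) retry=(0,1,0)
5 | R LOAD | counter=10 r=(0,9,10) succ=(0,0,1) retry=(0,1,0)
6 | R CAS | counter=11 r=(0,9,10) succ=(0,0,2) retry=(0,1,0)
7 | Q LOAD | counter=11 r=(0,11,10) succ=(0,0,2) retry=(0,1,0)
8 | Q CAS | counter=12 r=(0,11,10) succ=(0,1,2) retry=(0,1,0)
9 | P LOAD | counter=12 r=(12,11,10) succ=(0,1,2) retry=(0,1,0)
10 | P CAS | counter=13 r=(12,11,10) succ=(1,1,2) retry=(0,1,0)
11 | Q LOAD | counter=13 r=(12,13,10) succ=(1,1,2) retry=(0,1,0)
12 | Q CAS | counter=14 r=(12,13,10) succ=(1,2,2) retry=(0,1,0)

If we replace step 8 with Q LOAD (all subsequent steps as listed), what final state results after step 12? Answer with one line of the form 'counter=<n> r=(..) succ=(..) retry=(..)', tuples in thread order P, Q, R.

counter=13 r=(11,12,10) succ=(1,1,2) retry=(0,1,0)

(re-executing from step 8 with the substitution; state before step 8: counter=11 r=(0,11,10) succ=(0,0,2) retry=(0,1,0))
8 | Q LOAD | counter=11 r=(0,11,10) succ=(0,0,2) retry=(0,1,0)
9 | P LOAD | counter=11 r=(11,11,10) succ=(0,0,2) retry=(0,1,0)
10 | P CAS | counter=12 r=(11,11,10) succ=(1,0,2) retry=(0,1,0)
11 | Q LOAD | counter=12 r=(11,12,10) succ=(1,0,2) retry=(0,1,0)
12 | Q CAS | counter=13 r=(11,12,10) succ=(1,1,2) retry=(0,1,0)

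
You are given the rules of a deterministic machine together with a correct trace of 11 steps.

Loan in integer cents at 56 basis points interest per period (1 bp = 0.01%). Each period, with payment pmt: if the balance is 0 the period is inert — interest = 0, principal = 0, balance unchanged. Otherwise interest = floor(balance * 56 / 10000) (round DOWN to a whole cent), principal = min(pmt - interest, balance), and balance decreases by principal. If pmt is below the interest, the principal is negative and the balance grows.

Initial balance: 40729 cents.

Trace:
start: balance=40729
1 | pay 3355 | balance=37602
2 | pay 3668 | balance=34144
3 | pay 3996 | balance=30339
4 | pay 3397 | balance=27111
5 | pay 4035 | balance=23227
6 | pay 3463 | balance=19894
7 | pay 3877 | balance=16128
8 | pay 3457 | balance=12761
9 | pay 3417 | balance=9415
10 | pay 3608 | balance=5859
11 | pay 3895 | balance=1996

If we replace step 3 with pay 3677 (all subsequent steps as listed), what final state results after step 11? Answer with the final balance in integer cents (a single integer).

2330

(re-executing from step 3 with the substitution; state before step 3: balance=34144)
3 | pay 3677 | balance=30658
4 | pay 3397 | balance=27432
5 | pay 4035 | balance=23550
6 | pay 3463 | balance=20218
7 | pay 3877 | balance=16454
8 | pay 3457 | balance=13089
9 | pay 3417 | balance=9745
10 | pay 3608 | balance=6191
11 | pay 3895 | balance=2330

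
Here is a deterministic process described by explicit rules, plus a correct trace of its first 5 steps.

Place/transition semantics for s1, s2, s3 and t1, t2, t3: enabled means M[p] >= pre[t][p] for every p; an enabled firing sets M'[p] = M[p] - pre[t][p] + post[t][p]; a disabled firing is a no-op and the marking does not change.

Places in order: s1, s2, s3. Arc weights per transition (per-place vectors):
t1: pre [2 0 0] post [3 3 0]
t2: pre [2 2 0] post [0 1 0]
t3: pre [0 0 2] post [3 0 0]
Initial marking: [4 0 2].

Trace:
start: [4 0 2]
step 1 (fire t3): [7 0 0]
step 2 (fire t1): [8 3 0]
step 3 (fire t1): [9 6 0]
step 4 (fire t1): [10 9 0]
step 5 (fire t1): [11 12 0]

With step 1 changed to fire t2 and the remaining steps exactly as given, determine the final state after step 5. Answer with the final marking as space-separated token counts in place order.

(re-executing from step 1 with the substitution; state before step 1: [4 0 2])
step 1 (fire t2): [4 0 2]
step 2 (fire t1): [5 3 2]
step 3 (fire t1): [6 6 2]
step 4 (fire t1): [7 9 2]
step 5 (fire t1): [8 12 2]

8 12 2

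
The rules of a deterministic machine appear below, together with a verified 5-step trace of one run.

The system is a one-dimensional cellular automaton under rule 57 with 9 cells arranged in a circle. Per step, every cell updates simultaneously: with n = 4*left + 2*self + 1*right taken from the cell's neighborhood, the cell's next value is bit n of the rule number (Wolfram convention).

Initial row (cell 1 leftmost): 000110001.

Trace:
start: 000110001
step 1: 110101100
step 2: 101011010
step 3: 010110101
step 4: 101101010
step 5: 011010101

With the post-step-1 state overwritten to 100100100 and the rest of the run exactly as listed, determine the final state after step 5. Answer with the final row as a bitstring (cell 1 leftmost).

010010010

state after step 1 := 100100100
step 2: 010010010
step 3: 001001001
step 4: 100100100
step 5: 010010010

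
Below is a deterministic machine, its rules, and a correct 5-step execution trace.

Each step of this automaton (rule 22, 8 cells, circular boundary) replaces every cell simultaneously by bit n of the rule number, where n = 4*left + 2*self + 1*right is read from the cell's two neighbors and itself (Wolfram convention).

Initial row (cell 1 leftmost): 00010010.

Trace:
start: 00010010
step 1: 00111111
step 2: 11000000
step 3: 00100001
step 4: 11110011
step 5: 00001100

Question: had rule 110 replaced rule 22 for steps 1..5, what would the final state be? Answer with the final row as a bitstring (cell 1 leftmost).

(re-executing steps 1..5 under rule 110; state before step 1: 00010010)
step 1: 00110110
step 2: 01111110
step 3: 11000010
step 4: 11000111
step 5: 01001100

01001100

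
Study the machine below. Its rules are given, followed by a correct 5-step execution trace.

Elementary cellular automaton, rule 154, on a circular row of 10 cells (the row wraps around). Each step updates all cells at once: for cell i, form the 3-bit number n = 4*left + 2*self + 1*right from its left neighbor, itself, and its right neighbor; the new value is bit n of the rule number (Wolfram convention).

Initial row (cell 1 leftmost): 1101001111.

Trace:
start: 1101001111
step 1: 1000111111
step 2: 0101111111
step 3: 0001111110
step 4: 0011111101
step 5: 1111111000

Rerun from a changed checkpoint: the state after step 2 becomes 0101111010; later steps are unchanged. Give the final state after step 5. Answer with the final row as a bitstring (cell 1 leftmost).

state after step 2 := 0101111010
step 3: 1001110001
step 4: 0111101011
step 5: 0111000010

0111000010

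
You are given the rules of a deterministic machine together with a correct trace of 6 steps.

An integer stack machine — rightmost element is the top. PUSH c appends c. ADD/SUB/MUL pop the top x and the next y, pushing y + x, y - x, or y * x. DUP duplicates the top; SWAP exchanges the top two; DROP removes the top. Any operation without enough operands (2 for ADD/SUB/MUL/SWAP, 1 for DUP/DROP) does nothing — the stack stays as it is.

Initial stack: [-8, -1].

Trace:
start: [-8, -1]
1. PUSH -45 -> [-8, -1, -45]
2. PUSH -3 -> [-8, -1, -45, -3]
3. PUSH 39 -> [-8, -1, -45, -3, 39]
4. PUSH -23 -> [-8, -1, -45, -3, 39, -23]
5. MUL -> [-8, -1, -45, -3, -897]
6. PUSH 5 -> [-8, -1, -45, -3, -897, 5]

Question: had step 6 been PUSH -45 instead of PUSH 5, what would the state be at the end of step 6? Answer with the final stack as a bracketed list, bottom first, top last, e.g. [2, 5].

(re-executing from step 6 with the substitution; state before step 6: [-8, -1, -45, -3, -897])
6. PUSH -45 -> [-8, -1, -45, -3, -897, -45]

[-8, -1, -45, -3, -897, -45]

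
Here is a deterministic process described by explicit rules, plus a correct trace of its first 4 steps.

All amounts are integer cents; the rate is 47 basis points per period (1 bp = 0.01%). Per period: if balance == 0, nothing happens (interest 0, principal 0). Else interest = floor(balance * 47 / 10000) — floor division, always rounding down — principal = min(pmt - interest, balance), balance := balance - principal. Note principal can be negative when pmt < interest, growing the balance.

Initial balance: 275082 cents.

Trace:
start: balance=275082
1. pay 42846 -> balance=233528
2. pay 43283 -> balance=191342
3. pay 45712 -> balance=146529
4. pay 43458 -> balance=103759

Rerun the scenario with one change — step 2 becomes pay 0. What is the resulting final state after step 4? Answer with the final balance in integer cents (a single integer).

147450

(re-executing from step 2 with the substitution; state before step 2: balance=233528)
2. pay 0 -> balance=234625
3. pay 45712 -> balance=190015
4. pay 43458 -> balance=147450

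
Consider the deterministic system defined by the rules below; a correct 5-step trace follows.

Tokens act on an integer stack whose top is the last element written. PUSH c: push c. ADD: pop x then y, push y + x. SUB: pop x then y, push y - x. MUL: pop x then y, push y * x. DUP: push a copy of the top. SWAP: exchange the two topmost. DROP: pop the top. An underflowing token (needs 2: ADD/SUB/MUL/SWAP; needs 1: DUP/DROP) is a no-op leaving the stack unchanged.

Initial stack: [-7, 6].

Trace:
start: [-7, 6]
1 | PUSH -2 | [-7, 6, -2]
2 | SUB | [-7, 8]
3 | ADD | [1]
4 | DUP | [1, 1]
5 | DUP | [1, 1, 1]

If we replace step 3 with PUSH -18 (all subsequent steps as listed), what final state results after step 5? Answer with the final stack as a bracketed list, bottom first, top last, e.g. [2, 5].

(re-executing from step 3 with the substitution; state before step 3: [-7, 8])
3 | PUSH -18 | [-7, 8, -18]
4 | DUP | [-7, 8, -18, -18]
5 | DUP | [-7, 8, -18, -18, -18]

[-7, 8, -18, -18, -18]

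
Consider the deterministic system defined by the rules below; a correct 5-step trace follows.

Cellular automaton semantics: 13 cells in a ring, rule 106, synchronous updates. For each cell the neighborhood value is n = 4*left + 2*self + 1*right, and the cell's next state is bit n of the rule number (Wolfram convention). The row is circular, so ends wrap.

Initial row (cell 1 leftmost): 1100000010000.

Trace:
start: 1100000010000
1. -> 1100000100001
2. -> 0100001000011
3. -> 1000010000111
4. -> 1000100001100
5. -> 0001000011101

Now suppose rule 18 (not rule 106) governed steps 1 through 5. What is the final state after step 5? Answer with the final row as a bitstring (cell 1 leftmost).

0010100001010

(re-executing steps 1..5 under rule 18; state before step 1: 1100000010000)
1. -> 0010000101001
2. -> 1101001000110
3. -> 0000110101000
4. -> 0001000000100
5. -> 0010100001010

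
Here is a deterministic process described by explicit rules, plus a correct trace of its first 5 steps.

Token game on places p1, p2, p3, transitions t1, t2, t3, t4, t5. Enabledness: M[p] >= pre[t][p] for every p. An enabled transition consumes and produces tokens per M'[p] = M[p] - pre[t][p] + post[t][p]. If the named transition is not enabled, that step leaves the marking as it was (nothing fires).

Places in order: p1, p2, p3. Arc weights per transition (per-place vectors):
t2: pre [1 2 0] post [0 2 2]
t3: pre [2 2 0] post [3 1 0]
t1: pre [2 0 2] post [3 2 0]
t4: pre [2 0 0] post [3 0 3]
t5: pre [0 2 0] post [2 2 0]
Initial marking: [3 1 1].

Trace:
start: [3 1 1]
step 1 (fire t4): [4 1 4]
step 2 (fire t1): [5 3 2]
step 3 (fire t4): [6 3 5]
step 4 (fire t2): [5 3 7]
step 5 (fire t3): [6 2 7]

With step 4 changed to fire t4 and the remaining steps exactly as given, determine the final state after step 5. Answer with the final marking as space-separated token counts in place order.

(re-executing from step 4 with the substitution; state before step 4: [6 3 5])
step 4 (fire t4): [7 3 8]
step 5 (fire t3): [8 2 8]

8 2 8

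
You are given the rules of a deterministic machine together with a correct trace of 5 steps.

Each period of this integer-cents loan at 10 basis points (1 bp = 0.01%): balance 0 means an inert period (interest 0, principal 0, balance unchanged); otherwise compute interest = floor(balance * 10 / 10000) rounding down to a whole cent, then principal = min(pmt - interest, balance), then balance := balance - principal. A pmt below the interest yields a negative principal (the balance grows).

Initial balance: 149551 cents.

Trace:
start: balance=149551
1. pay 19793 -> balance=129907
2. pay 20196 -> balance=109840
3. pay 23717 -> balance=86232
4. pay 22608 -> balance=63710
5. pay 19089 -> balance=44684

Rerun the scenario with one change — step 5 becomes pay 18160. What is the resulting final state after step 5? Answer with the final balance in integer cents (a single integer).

45613

(re-executing from step 5 with the substitution; state before step 5: balance=63710)
5. pay 18160 -> balance=45613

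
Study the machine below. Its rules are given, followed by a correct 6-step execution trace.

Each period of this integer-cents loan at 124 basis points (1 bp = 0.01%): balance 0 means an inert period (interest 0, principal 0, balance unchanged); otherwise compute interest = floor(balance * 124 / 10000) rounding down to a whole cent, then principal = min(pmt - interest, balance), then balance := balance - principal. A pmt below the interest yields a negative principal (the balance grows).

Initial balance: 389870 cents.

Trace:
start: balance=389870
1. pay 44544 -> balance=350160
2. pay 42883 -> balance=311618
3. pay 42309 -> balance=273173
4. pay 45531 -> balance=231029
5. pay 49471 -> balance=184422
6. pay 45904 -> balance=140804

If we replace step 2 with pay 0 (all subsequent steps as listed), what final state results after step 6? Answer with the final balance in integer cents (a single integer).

(re-executing from step 2 with the substitution; state before step 2: balance=350160)
2. pay 0 -> balance=354501
3. pay 42309 -> balance=316587
4. pay 45531 -> balance=274981
5. pay 49471 -> balance=228919
6. pay 45904 -> balance=185853

185853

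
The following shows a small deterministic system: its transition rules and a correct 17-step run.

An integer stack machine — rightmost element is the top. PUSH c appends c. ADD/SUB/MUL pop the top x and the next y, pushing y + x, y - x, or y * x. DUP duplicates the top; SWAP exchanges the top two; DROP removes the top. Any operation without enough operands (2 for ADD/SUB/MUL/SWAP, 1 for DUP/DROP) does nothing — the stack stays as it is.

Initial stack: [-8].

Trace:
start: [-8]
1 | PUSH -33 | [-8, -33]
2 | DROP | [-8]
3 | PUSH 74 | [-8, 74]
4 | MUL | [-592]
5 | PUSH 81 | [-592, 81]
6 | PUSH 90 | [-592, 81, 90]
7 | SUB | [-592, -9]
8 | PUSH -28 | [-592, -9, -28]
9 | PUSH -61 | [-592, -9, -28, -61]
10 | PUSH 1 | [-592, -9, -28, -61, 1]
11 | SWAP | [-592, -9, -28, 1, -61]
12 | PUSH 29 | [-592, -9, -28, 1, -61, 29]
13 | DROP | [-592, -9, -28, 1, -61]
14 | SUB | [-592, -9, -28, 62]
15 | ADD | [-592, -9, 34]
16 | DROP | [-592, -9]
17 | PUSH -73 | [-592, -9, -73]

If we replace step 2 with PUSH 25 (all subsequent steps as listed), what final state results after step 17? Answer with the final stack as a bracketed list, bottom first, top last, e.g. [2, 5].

(re-executing from step 2 with the substitution; state before step 2: [-8, -33])
2 | PUSH 25 | [-8, -33, 25]
3 | PUSH 74 | [-8, -33, 25, 74]
4 | MUL | [-8, -33, 1850]
5 | PUSH 81 | [-8, -33, 1850, 81]
6 | PUSH 90 | [-8, -33, 1850, 81, 90]
7 | SUB | [-8, -33, 1850, -9]
8 | PUSH -28 | [-8, -33, 1850, -9, -28]
9 | PUSH -61 | [-8, -33, 1850, -9, -28, -61]
10 | PUSH 1 | [-8, -33, 1850, -9, -28, -61, 1]
11 | SWAP | [-8, -33, 1850, -9, -28, 1, -61]
12 | PUSH 29 | [-8, -33, 1850, -9, -28, 1, -61, 29]
13 | DROP | [-8, -33, 1850, -9, -28, 1, -61]
14 | SUB | [-8, -33, 1850, -9, -28, 62]
15 | ADD | [-8, -33, 1850, -9, 34]
16 | DROP | [-8, -33, 1850, -9]
17 | PUSH -73 | [-8, -33, 1850, -9, -73]

[-8, -33, 1850, -9, -73]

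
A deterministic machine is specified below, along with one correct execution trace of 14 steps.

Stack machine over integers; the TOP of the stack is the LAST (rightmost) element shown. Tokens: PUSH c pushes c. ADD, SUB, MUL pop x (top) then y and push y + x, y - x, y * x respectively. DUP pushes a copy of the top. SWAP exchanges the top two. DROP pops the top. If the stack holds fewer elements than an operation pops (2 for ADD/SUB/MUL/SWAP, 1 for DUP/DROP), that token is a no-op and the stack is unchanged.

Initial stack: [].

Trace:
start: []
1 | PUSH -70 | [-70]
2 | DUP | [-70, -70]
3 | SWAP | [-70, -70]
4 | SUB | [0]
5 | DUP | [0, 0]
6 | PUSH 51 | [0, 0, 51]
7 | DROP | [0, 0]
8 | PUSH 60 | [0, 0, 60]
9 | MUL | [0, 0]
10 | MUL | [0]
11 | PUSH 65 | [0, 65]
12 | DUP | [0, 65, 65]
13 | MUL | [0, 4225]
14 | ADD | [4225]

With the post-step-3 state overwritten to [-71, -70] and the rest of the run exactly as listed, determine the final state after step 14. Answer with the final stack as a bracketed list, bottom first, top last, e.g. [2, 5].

state after step 3 := [-71, -70]
4 | SUB | [-1]
5 | DUP | [-1, -1]
6 | PUSH 51 | [-1, -1, 51]
7 | DROP | [-1, -1]
8 | PUSH 60 | [-1, -1, 60]
9 | MUL | [-1, -60]
10 | MUL | [60]
11 | PUSH 65 | [60, 65]
12 | DUP | [60, 65, 65]
13 | MUL | [60, 4225]
14 | ADD | [4285]

[4285]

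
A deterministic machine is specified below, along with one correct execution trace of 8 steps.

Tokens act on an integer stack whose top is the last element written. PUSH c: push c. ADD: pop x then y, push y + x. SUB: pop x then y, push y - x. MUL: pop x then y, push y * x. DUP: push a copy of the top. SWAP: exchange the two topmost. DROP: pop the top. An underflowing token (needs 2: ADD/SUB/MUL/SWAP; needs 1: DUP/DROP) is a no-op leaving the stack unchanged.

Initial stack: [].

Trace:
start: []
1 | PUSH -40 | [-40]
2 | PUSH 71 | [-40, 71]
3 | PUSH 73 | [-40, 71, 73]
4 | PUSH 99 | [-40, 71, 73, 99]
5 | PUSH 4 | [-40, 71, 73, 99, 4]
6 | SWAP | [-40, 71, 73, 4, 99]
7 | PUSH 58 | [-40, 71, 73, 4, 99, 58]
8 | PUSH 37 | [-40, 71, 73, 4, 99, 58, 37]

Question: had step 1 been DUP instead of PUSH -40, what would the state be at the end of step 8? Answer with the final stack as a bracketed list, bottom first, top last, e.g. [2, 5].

[71, 73, 4, 99, 58, 37]

(re-executing from step 1 with the substitution; state before step 1: [])
1 | DUP | []
2 | PUSH 71 | [71]
3 | PUSH 73 | [71, 73]
4 | PUSH 99 | [71, 73, 99]
5 | PUSH 4 | [71, 73, 99, 4]
6 | SWAP | [71, 73, 4, 99]
7 | PUSH 58 | [71, 73, 4, 99, 58]
8 | PUSH 37 | [71, 73, 4, 99, 58, 37]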